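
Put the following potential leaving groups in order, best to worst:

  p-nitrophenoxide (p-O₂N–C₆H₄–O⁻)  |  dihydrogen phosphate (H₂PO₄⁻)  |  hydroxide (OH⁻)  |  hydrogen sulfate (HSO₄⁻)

hydrogen sulfate (HSO₄⁻) > dihydrogen phosphate (H₂PO₄⁻) > p-nitrophenoxide (p-O₂N–C₆H₄–O⁻) > hydroxide (OH⁻)

A good leaving group is a weak base: the lower the pKₐ of its conjugate acid, the more readily it departs.
hydrogen sulfate (HSO₄⁻): pKₐ(H₂SO₄) ≈ -3
dihydrogen phosphate (H₂PO₄⁻): pKₐ(H₃PO₄) ≈ 2.1
p-nitrophenoxide (p-O₂N–C₆H₄–O⁻): pKₐ(p-nitrophenol) ≈ 7.2
hydroxide (OH⁻): pKₐ(H₂O) ≈ 15.7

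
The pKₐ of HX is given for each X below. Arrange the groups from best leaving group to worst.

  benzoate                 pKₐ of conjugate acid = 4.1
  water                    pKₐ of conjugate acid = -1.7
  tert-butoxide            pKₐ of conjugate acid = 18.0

Lower conjugate-acid pKₐ ⇒ weaker base ⇒ better leaving group.
Sorting by the given values: water (-1.7), benzoate (4.1), tert-butoxide (18.0).

water > benzoate > tert-butoxide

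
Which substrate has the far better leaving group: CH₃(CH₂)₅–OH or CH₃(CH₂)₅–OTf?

CH₃(CH₂)₅–OTf

From CH₃(CH₂)₅–OH the departing group would be OH⁻ (pKₐ(H₂O) ≈ 15.7). Strong base; essentially never leaves without prior activation.
From CH₃(CH₂)₅–OTf the leaving group is OTf⁻ (pKₐ(CF₃SO₃H (triflic acid)) ≈ -14). Charge spread over three oxygens and a CF₃ group; the premier leaving group in synthesis.
(In practice CH₃(CH₂)₅–OTf is made from CH₃(CH₂)₅–OH by treatment with Tf₂O / 2,6-lutidine, converting the hydroxyl into a triflate.)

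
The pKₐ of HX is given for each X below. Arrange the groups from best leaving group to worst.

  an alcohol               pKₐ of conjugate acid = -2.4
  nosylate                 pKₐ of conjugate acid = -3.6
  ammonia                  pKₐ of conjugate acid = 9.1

nosylate > an alcohol > ammonia

Lower conjugate-acid pKₐ ⇒ weaker base ⇒ better leaving group.
Sorting by the given values: nosylate (-3.6), an alcohol (-2.4), ammonia (9.1).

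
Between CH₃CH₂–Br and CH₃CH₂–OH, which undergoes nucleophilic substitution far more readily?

CH₃CH₂–Br

From CH₃CH₂–OH the departing group would be OH⁻ (pKₐ(H₂O) ≈ 15.7). Strong base; essentially never leaves without prior activation.
From CH₃CH₂–Br the leaving group is Br⁻ (pKₐ(HBr) ≈ -9). Weak base; good leaving group.
(In practice CH₃CH₂–Br is made from CH₃CH₂–OH by treatment with PBr₃, replacing the hydroxyl with bromide.)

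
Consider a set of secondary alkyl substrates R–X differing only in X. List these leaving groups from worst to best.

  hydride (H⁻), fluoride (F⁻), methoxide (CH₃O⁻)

hydride (H⁻) < methoxide (CH₃O⁻) < fluoride (F⁻)

A good leaving group is a weak base: the lower the pKₐ of its conjugate acid, the more readily it departs.
fluoride (F⁻): pKₐ(HF) ≈ 3.2 — small and strongly basic; the poor halide leaving group
methoxide (CH₃O⁻): pKₐ(CH₃OH) ≈ 15.5 — strong base; alkoxides do not leave unassisted
hydride (H⁻): pKₐ(H₂) ≈ 36 — extremely strong base; leaves only in special hydride-transfer contexts
The question asks for worst first, so the sequence is read in increasing leaving-group ability.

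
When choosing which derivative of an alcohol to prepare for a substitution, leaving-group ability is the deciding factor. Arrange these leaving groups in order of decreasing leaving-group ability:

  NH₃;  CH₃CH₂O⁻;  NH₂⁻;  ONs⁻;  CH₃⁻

ONs⁻ > NH₃ > CH₃CH₂O⁻ > NH₂⁻ > CH₃⁻

A good leaving group is a weak base: the lower the pKₐ of its conjugate acid, the more readily it departs.
ONs⁻: pKₐ(p-O₂NC₆H₄SO₃H) ≈ -3.5
NH₃: pKₐ(NH₄⁺) ≈ 9.2
CH₃CH₂O⁻: pKₐ(CH₃CH₂OH) ≈ 16
NH₂⁻: pKₐ(NH₃) ≈ 38
CH₃⁻: pKₐ(CH₄) ≈ 48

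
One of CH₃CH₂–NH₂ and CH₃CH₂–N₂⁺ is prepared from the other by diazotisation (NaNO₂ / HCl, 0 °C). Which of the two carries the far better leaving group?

CH₃CH₂–N₂⁺

From CH₃CH₂–NH₂ the departing group would be NH₂⁻ (pKₐ(NH₃) ≈ 38). Extremely strong base; never a leaving group.
From CH₃CH₂–N₂⁺ the leaving group is N₂ (no meaningful conjugate acid; N₂ departs as an exceptionally stable neutral molecule).
Diazotisation (NaNO₂ / HCl, 0 °C) works by generating a diazonium salt that expels N₂, making CH₃CH₂–N₂⁺ enormously more reactive.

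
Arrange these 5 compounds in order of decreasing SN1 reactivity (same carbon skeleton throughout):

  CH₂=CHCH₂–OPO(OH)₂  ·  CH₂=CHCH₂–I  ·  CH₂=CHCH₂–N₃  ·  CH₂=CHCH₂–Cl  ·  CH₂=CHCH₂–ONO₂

Same R in every case — rank the leaving groups.
Leaving-group ability tracks the stability of the departed species; conjugate-acid pKₐ is the usual yardstick (lower pKₐ → better LG).
CH₂=CHCH₂–I loses I⁻: pKₐ(HI) ≈ -10
CH₂=CHCH₂–Cl loses Cl⁻: pKₐ(HCl) ≈ -7
CH₂=CHCH₂–ONO₂ loses NO₃⁻: pKₐ(HNO₃) ≈ -1.3
CH₂=CHCH₂–OPO(OH)₂ loses H₂PO₄⁻: pKₐ(H₃PO₄) ≈ 2.1
CH₂=CHCH₂–N₃ loses N₃⁻: pKₐ(HN₃) ≈ 4.7

CH₂=CHCH₂–I > CH₂=CHCH₂–Cl > CH₂=CHCH₂–ONO₂ > CH₂=CHCH₂–OPO(OH)₂ > CH₂=CHCH₂–N₃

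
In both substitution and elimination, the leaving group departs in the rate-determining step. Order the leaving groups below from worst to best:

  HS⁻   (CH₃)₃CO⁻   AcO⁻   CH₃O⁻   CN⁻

The more stable X⁻ (or X) is on its own — i.e. the weaker a base it is — the better a leaving group it makes.
AcO⁻: pKₐ(CH₃COOH) ≈ 4.8
HS⁻: pKₐ(H₂S) ≈ 7
CN⁻: pKₐ(HCN) ≈ 9.2
CH₃O⁻: pKₐ(CH₃OH) ≈ 15.5
(CH₃)₃CO⁻: pKₐ(t-BuOH) ≈ 18
The question asks for worst first, so the sequence is read in increasing leaving-group ability.

(CH₃)₃CO⁻ < CH₃O⁻ < CN⁻ < HS⁻ < AcO⁻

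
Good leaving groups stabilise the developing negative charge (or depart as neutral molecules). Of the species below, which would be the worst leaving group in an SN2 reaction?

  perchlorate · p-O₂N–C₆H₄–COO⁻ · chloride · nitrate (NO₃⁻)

p-O₂N–C₆H₄–COO⁻

perchlorate: pKₐ(HClO₄) ≈ -10
chloride: pKₐ(HCl) ≈ -7
nitrate (NO₃⁻): pKₐ(HNO₃) ≈ -1.3
p-O₂N–C₆H₄–COO⁻: pKₐ(p-nitrobenzoic acid) ≈ 3.4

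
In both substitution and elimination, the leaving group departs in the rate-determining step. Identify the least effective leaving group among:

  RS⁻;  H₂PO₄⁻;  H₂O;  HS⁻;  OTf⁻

RS⁻

A good leaving group is a weak base: the lower the pKₐ of its conjugate acid, the more readily it departs.
OTf⁻: pKₐ(CF₃SO₃H (triflic acid)) ≈ -14
H₂O: pKₐ(H₃O⁺) ≈ -1.7
H₂PO₄⁻: pKₐ(H₃PO₄) ≈ 2.1
HS⁻: pKₐ(H₂S) ≈ 7
RS⁻: pKₐ(RSH (a thiol)) ≈ 10.5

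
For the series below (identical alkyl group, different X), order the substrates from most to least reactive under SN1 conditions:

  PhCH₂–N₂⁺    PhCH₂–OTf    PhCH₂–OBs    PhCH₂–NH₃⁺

PhCH₂–N₂⁺ > PhCH₂–OTf > PhCH₂–OBs > PhCH₂–NH₃⁺

Identical carbon frameworks mean the comparison reduces to leaving-group quality.
Leaving-group ability tracks the stability of the departed species; conjugate-acid pKₐ is the usual yardstick (lower pKₐ → better LG).
PhCH₂–N₂⁺ loses N₂: no meaningful conjugate acid; N₂ departs as an exceptionally stable neutral molecule
PhCH₂–OTf loses OTf⁻: pKₐ(CF₃SO₃H (triflic acid)) ≈ -14
PhCH₂–OBs loses OBs⁻: pKₐ(p-BrC₆H₄SO₃H) ≈ -2.8
PhCH₂–NH₃⁺ loses NH₃: pKₐ(NH₄⁺) ≈ 9.2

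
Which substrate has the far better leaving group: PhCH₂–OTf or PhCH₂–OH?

From PhCH₂–OH the departing group would be OH⁻ (pKₐ(H₂O) ≈ 15.7). Strong base; essentially never leaves without prior activation.
From PhCH₂–OTf the leaving group is OTf⁻ (pKₐ(CF₃SO₃H (triflic acid)) ≈ -14). Charge spread over three oxygens and a CF₃ group; the premier leaving group in synthesis.
(In practice PhCH₂–OTf is made from PhCH₂–OH by treatment with Tf₂O / 2,6-lutidine, converting the hydroxyl into a triflate.)

PhCH₂–OTf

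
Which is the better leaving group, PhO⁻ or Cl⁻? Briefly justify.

Cl⁻ is the better leaving group.
pKₐ(HCl) ≈ -7 versus pKₐ(C₆H₅OH (phenol)) ≈ 10: Cl⁻ is the much weaker base.
Moderately weak base.

Cl⁻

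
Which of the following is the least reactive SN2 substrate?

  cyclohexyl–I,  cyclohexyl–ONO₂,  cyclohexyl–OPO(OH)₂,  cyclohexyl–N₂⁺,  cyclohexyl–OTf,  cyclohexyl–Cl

With the same alkyl group throughout, only the leaving group differentiates the rates.
A good leaving group is a weak base: the lower the pKₐ of its conjugate acid, the more readily it departs.
cyclohexyl–N₂⁺ loses N₂: no meaningful conjugate acid; N₂ departs as an exceptionally stable neutral molecule
cyclohexyl–OTf loses OTf⁻: pKₐ(CF₃SO₃H (triflic acid)) ≈ -14
cyclohexyl–I loses I⁻: pKₐ(HI) ≈ -10
cyclohexyl–Cl loses Cl⁻: pKₐ(HCl) ≈ -7
cyclohexyl–ONO₂ loses NO₃⁻: pKₐ(HNO₃) ≈ -1.3
cyclohexyl–OPO(OH)₂ loses H₂PO₄⁻: pKₐ(H₃PO₄) ≈ 2.1

cyclohexyl–OPO(OH)₂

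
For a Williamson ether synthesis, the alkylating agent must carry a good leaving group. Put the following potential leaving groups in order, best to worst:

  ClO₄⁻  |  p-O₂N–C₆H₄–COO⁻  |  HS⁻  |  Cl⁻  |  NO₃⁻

ClO₄⁻ > Cl⁻ > NO₃⁻ > p-O₂N–C₆H₄–COO⁻ > HS⁻

ClO₄⁻: pKₐ(HClO₄) ≈ -10 — extremely weak base; rarely used for safety reasons
Cl⁻: pKₐ(HCl) ≈ -7
NO₃⁻: pKₐ(HNO₃) ≈ -1.3 — resonance-delocalised over three oxygens
p-O₂N–C₆H₄–COO⁻: pKₐ(p-nitrobenzoic acid) ≈ 3.4 — electron-withdrawing nitro group stabilises the carboxylate
HS⁻: pKₐ(H₂S) ≈ 7 — larger and more polarisable than the oxygen analogue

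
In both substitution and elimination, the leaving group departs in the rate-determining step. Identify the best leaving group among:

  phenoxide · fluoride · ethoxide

fluoride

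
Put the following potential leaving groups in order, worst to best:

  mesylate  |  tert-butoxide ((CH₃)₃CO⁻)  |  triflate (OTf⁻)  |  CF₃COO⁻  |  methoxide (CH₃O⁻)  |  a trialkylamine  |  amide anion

amide anion < tert-butoxide ((CH₃)₃CO⁻) < methoxide (CH₃O⁻) < a trialkylamine < CF₃COO⁻ < mesylate < triflate (OTf⁻)

The more stable X⁻ (or X) is on its own — i.e. the weaker a base it is — the better a leaving group it makes.
triflate (OTf⁻): pKₐ(CF₃SO₃H (triflic acid)) ≈ -14
mesylate: pKₐ(CH₃SO₃H (MsOH)) ≈ -1.9
CF₃COO⁻: pKₐ(CF₃COOH) ≈ 0.2
a trialkylamine: pKₐ(R'₃NH⁺) ≈ 10.7
methoxide (CH₃O⁻): pKₐ(CH₃OH) ≈ 15.5
tert-butoxide ((CH₃)₃CO⁻): pKₐ(t-BuOH) ≈ 18
amide anion: pKₐ(NH₃) ≈ 38
The question asks for worst first, so the sequence is read in increasing leaving-group ability.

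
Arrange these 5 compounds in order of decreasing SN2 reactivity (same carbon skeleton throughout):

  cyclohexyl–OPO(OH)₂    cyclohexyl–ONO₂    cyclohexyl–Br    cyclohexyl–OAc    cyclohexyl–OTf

Same R in every case — rank the leaving groups.
Rank by basicity of the departing species: weakest base leaves most easily.
cyclohexyl–OTf loses OTf⁻: pKₐ(CF₃SO₃H (triflic acid)) ≈ -14
cyclohexyl–Br loses Br⁻: pKₐ(HBr) ≈ -9
cyclohexyl–ONO₂ loses NO₃⁻: pKₐ(HNO₃) ≈ -1.3
cyclohexyl–OPO(OH)₂ loses H₂PO₄⁻: pKₐ(H₃PO₄) ≈ 2.1
cyclohexyl–OAc loses AcO⁻: pKₐ(CH₃COOH) ≈ 4.8

cyclohexyl–OTf > cyclohexyl–Br > cyclohexyl–ONO₂ > cyclohexyl–OPO(OH)₂ > cyclohexyl–OAc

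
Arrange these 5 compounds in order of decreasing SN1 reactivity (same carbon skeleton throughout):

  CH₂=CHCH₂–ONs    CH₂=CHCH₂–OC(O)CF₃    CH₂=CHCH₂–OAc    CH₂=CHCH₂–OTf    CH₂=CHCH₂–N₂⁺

CH₂=CHCH₂–N₂⁺ > CH₂=CHCH₂–OTf > CH₂=CHCH₂–ONs > CH₂=CHCH₂–OC(O)CF₃ > CH₂=CHCH₂–OAc

Identical carbon frameworks mean the comparison reduces to leaving-group quality.
The more stable X⁻ (or X) is on its own — i.e. the weaker a base it is — the better a leaving group it makes.
CH₂=CHCH₂–N₂⁺ loses N₂: no meaningful conjugate acid; N₂ departs as an exceptionally stable neutral molecule
CH₂=CHCH₂–OTf loses OTf⁻: pKₐ(CF₃SO₃H (triflic acid)) ≈ -14
CH₂=CHCH₂–ONs loses ONs⁻: pKₐ(p-O₂NC₆H₄SO₃H) ≈ -3.5
CH₂=CHCH₂–OC(O)CF₃ loses CF₃COO⁻: pKₐ(CF₃COOH) ≈ 0.2
CH₂=CHCH₂–OAc loses AcO⁻: pKₐ(CH₃COOH) ≈ 4.8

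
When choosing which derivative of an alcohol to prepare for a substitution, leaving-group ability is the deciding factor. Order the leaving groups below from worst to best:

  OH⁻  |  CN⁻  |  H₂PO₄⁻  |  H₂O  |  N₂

OH⁻ < CN⁻ < H₂PO₄⁻ < H₂O < N₂

Leaving-group ability tracks the stability of the departed species; conjugate-acid pKₐ is the usual yardstick (lower pKₐ → better LG).
N₂: no meaningful conjugate acid; N₂ departs as an exceptionally stable neutral molecule
H₂O: pKₐ(H₃O⁺) ≈ -1.7
H₂PO₄⁻: pKₐ(H₃PO₄) ≈ 2.1
CN⁻: pKₐ(HCN) ≈ 9.2
OH⁻: pKₐ(H₂O) ≈ 15.7
Reversing gives the worst-to-best order requested.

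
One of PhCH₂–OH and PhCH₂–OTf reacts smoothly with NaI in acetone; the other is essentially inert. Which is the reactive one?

PhCH₂–OTf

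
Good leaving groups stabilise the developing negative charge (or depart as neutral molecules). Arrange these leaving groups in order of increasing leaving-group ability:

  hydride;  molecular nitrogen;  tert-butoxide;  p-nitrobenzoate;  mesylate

hydride < tert-butoxide < p-nitrobenzoate < mesylate < molecular nitrogen

The more stable X⁻ (or X) is on its own — i.e. the weaker a base it is — the better a leaving group it makes.
molecular nitrogen: no meaningful conjugate acid; N₂ departs as an exceptionally stable neutral molecule
mesylate: pKₐ(CH₃SO₃H (MsOH)) ≈ -1.9
p-nitrobenzoate: pKₐ(p-nitrobenzoic acid) ≈ 3.4
tert-butoxide: pKₐ(t-BuOH) ≈ 18 — bulky, strongly basic alkoxide
hydride: pKₐ(H₂) ≈ 36
Listed from poorest to best leaving group as asked.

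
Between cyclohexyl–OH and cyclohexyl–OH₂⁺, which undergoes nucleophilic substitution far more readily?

cyclohexyl–OH₂⁺

From cyclohexyl–OH the departing group would be OH⁻ (pKₐ(H₂O) ≈ 15.7). Strong base; essentially never leaves without prior activation.
From cyclohexyl–OH₂⁺ the leaving group is H₂O (pKₐ(H₃O⁺) ≈ -1.7). Neutral; leaves from a protonated alcohol (R–OH₂⁺).
(In practice cyclohexyl–OH₂⁺ is made from cyclohexyl–OH by protonation with strong acid, converting the leaving group from hydroxide to neutral water.)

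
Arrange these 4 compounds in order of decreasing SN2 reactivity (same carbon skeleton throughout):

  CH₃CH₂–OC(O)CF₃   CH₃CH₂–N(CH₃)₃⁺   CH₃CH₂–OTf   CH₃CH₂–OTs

CH₃CH₂–OTf > CH₃CH₂–OTs > CH₃CH₂–OC(O)CF₃ > CH₃CH₂–N(CH₃)₃⁺

Same R in every case — rank the leaving groups.
Rank by basicity of the departing species: weakest base leaves most easily.
CH₃CH₂–OTf loses OTf⁻: pKₐ(CF₃SO₃H (triflic acid)) ≈ -14
CH₃CH₂–OTs loses OTs⁻: pKₐ(p-CH₃C₆H₄SO₃H (TsOH)) ≈ -2.8
CH₃CH₂–OC(O)CF₃ loses CF₃COO⁻: pKₐ(CF₃COOH) ≈ 0.2
CH₃CH₂–N(CH₃)₃⁺ loses NR'₃: pKₐ(R'₃NH⁺) ≈ 10.7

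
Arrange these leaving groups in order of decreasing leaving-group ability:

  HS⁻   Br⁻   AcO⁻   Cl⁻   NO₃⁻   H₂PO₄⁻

Br⁻: pKₐ(HBr) ≈ -9
Cl⁻: pKₐ(HCl) ≈ -7
NO₃⁻: pKₐ(HNO₃) ≈ -1.3
H₂PO₄⁻: pKₐ(H₃PO₄) ≈ 2.1
AcO⁻: pKₐ(CH₃COOH) ≈ 4.8
HS⁻: pKₐ(H₂S) ≈ 7

Br⁻ > Cl⁻ > NO₃⁻ > H₂PO₄⁻ > AcO⁻ > HS⁻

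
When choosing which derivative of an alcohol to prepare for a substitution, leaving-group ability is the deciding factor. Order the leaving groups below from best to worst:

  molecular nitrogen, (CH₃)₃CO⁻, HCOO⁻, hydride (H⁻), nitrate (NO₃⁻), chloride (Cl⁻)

The more stable X⁻ (or X) is on its own — i.e. the weaker a base it is — the better a leaving group it makes.
molecular nitrogen: no meaningful conjugate acid; N₂ departs as an exceptionally stable neutral molecule
chloride (Cl⁻): pKₐ(HCl) ≈ -7
nitrate (NO₃⁻): pKₐ(HNO₃) ≈ -1.3 — resonance-delocalised over three oxygens
HCOO⁻: pKₐ(HCOOH) ≈ 3.8
(CH₃)₃CO⁻: pKₐ(t-BuOH) ≈ 18
hydride (H⁻): pKₐ(H₂) ≈ 36 — extremely strong base; leaves only in special hydride-transfer contexts

molecular nitrogen > chloride (Cl⁻) > nitrate (NO₃⁻) > HCOO⁻ > (CH₃)₃CO⁻ > hydride (H⁻)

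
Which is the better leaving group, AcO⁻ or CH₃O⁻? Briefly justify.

AcO⁻

AcO⁻ is the better leaving group.
pKₐ(CH₃COOH) ≈ 4.8 versus pKₐ(CH₃OH) ≈ 15.5: AcO⁻ is the much weaker base.
Resonance-stabilised but still a weak base.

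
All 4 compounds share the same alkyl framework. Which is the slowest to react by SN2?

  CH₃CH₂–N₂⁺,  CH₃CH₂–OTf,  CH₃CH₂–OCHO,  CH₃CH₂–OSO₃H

The skeletons are identical, so relative rate is governed entirely by leaving-group ability.
A good leaving group is a weak base: the lower the pKₐ of its conjugate acid, the more readily it departs.
CH₃CH₂–N₂⁺ loses N₂: no meaningful conjugate acid; N₂ departs as an exceptionally stable neutral molecule
CH₃CH₂–OTf loses OTf⁻: pKₐ(CF₃SO₃H (triflic acid)) ≈ -14
CH₃CH₂–OSO₃H loses HSO₄⁻: pKₐ(H₂SO₄) ≈ -3
CH₃CH₂–OCHO loses HCOO⁻: pKₐ(HCOOH) ≈ 3.8

CH₃CH₂–OCHO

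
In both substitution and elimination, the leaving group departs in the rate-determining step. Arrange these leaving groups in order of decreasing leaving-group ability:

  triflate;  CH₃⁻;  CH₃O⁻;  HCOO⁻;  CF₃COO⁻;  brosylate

triflate > brosylate > CF₃COO⁻ > HCOO⁻ > CH₃O⁻ > CH₃⁻

A good leaving group is a weak base: the lower the pKₐ of its conjugate acid, the more readily it departs.
triflate: pKₐ(CF₃SO₃H (triflic acid)) ≈ -14
brosylate: pKₐ(p-BrC₆H₄SO₃H) ≈ -2.8
CF₃COO⁻: pKₐ(CF₃COOH) ≈ 0.2
HCOO⁻: pKₐ(HCOOH) ≈ 3.8
CH₃O⁻: pKₐ(CH₃OH) ≈ 15.5
CH₃⁻: pKₐ(CH₄) ≈ 48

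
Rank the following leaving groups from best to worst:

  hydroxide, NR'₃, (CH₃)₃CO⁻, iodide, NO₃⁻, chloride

iodide > chloride > NO₃⁻ > NR'₃ > hydroxide > (CH₃)₃CO⁻

The more stable X⁻ (or X) is on its own — i.e. the weaker a base it is — the better a leaving group it makes.
iodide: pKₐ(HI) ≈ -10 — large, highly polarisable; very weak base
chloride: pKₐ(HCl) ≈ -7
NO₃⁻: pKₐ(HNO₃) ≈ -1.3
NR'₃: pKₐ(R'₃NH⁺) ≈ 10.7
hydroxide: pKₐ(H₂O) ≈ 15.7 — strong base; essentially never leaves without prior activation
(CH₃)₃CO⁻: pKₐ(t-BuOH) ≈ 18 — bulky, strongly basic alkoxide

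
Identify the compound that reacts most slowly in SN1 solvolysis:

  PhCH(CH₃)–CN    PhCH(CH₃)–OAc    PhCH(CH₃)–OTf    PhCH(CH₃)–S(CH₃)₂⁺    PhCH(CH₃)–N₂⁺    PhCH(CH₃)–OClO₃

Identical carbon frameworks mean the comparison reduces to leaving-group quality.
A good leaving group is a weak base: the lower the pKₐ of its conjugate acid, the more readily it departs.
PhCH(CH₃)–N₂⁺ loses N₂: no meaningful conjugate acid; N₂ departs as an exceptionally stable neutral molecule
PhCH(CH₃)–OTf loses OTf⁻: pKₐ(CF₃SO₃H (triflic acid)) ≈ -14
PhCH(CH₃)–OClO₃ loses ClO₄⁻: pKₐ(HClO₄) ≈ -10
PhCH(CH₃)–S(CH₃)₂⁺ loses SR'₂: pKₐ(R'₂SH⁺) ≈ -7
PhCH(CH₃)–OAc loses AcO⁻: pKₐ(CH₃COOH) ≈ 4.8
PhCH(CH₃)–CN loses CN⁻: pKₐ(HCN) ≈ 9.2

PhCH(CH₃)–CN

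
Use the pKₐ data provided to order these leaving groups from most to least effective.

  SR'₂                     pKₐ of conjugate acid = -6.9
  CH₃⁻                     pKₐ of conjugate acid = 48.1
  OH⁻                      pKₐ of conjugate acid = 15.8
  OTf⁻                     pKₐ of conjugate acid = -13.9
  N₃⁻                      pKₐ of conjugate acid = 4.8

Lower conjugate-acid pKₐ ⇒ weaker base ⇒ better leaving group.
Sorting by the given values: OTf⁻ (-13.9), SR'₂ (-6.9), N₃⁻ (4.8), OH⁻ (15.8), CH₃⁻ (48.1).

OTf⁻ > SR'₂ > N₃⁻ > OH⁻ > CH₃⁻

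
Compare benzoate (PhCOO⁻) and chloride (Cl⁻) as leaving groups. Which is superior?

chloride (Cl⁻) is the better leaving group.
pKₐ(HCl) ≈ -7 versus pKₐ(C₆H₅COOH) ≈ 4.2: chloride (Cl⁻) is the much weaker base.
Moderately weak base.

chloride (Cl⁻)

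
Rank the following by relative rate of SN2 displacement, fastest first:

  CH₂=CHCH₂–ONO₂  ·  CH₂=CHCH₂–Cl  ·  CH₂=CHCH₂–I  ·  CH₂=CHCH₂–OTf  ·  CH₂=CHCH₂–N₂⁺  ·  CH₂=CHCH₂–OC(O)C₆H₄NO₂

CH₂=CHCH₂–N₂⁺ > CH₂=CHCH₂–OTf > CH₂=CHCH₂–I > CH₂=CHCH₂–Cl > CH₂=CHCH₂–ONO₂ > CH₂=CHCH₂–OC(O)C₆H₄NO₂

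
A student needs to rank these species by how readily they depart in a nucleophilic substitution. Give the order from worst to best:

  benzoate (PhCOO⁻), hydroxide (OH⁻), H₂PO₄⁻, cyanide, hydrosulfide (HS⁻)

hydroxide (OH⁻) < cyanide < hydrosulfide (HS⁻) < benzoate (PhCOO⁻) < H₂PO₄⁻

H₂PO₄⁻: pKₐ(H₃PO₄) ≈ 2.1 — moderate base; biological leaving group after further activation
benzoate (PhCOO⁻): pKₐ(C₆H₅COOH) ≈ 4.2 — aryl carboxylate
hydrosulfide (HS⁻): pKₐ(H₂S) ≈ 7 — larger and more polarisable than the oxygen analogue
cyanide: pKₐ(HCN) ≈ 9.2 — sp carbon stabilises the charge somewhat, but still a poor LG
hydroxide (OH⁻): pKₐ(H₂O) ≈ 15.7
Reversing gives the worst-to-best order requested.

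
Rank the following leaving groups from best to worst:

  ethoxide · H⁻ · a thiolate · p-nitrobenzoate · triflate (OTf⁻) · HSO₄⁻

The more stable X⁻ (or X) is on its own — i.e. the weaker a base it is — the better a leaving group it makes.
triflate (OTf⁻): pKₐ(CF₃SO₃H (triflic acid)) ≈ -14
HSO₄⁻: pKₐ(H₂SO₄) ≈ -3
p-nitrobenzoate: pKₐ(p-nitrobenzoic acid) ≈ 3.4
a thiolate: pKₐ(RSH (a thiol)) ≈ 10.5
ethoxide: pKₐ(CH₃CH₂OH) ≈ 16
H⁻: pKₐ(H₂) ≈ 36

triflate (OTf⁻) > HSO₄⁻ > p-nitrobenzoate > a thiolate > ethoxide > H⁻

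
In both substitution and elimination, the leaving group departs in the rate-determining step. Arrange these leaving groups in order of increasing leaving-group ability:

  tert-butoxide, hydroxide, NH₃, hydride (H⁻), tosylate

tosylate: pKₐ(p-CH₃C₆H₄SO₃H (TsOH)) ≈ -2.8 — resonance-delocalised arenesulfonate
NH₃: pKₐ(NH₄⁺) ≈ 9.2 — neutral but moderately basic; leaves from R–NH₃⁺
hydroxide: pKₐ(H₂O) ≈ 15.7 — strong base; essentially never leaves without prior activation
tert-butoxide: pKₐ(t-BuOH) ≈ 18 — bulky, strongly basic alkoxide
hydride (H⁻): pKₐ(H₂) ≈ 36 — extremely strong base; leaves only in special hydride-transfer contexts
Reversing gives the worst-to-best order requested.

hydride (H⁻) < tert-butoxide < hydroxide < NH₃ < tosylate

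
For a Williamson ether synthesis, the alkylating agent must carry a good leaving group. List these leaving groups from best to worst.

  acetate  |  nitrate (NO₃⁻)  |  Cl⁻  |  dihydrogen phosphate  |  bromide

bromide > Cl⁻ > nitrate (NO₃⁻) > dihydrogen phosphate > acetate

Leaving-group ability tracks the stability of the departed species; conjugate-acid pKₐ is the usual yardstick (lower pKₐ → better LG).
bromide: pKₐ(HBr) ≈ -9
Cl⁻: pKₐ(HCl) ≈ -7 — moderately weak base
nitrate (NO₃⁻): pKₐ(HNO₃) ≈ -1.3
dihydrogen phosphate: pKₐ(H₃PO₄) ≈ 2.1
acetate: pKₐ(CH₃COOH) ≈ 4.8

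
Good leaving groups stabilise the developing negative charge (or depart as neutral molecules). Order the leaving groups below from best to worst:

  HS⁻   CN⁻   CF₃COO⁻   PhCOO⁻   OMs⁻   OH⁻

Leaving-group ability tracks the stability of the departed species; conjugate-acid pKₐ is the usual yardstick (lower pKₐ → better LG).
OMs⁻: pKₐ(CH₃SO₃H (MsOH)) ≈ -1.9
CF₃COO⁻: pKₐ(CF₃COOH) ≈ 0.2
PhCOO⁻: pKₐ(C₆H₅COOH) ≈ 4.2
HS⁻: pKₐ(H₂S) ≈ 7
CN⁻: pKₐ(HCN) ≈ 9.2
OH⁻: pKₐ(H₂O) ≈ 15.7

OMs⁻ > CF₃COO⁻ > PhCOO⁻ > HS⁻ > CN⁻ > OH⁻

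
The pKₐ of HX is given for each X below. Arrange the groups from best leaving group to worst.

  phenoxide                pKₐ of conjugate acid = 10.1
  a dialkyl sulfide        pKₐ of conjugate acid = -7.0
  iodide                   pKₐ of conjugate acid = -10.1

Lower conjugate-acid pKₐ ⇒ weaker base ⇒ better leaving group.
Sorting by the given values: iodide (-10.1), a dialkyl sulfide (-7.0), phenoxide (10.1).

iodide > a dialkyl sulfide > phenoxide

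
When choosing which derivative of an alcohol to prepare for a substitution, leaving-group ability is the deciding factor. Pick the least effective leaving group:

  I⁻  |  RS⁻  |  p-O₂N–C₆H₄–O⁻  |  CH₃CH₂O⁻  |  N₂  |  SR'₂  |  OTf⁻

The more stable X⁻ (or X) is on its own — i.e. the weaker a base it is — the better a leaving group it makes.
N₂: no meaningful conjugate acid; N₂ departs as an exceptionally stable neutral molecule
OTf⁻: pKₐ(CF₃SO₃H (triflic acid)) ≈ -14
I⁻: pKₐ(HI) ≈ -10
SR'₂: pKₐ(R'₂SH⁺) ≈ -7
p-O₂N–C₆H₄–O⁻: pKₐ(p-nitrophenol) ≈ 7.2
RS⁻: pKₐ(RSH (a thiol)) ≈ 10.5
CH₃CH₂O⁻: pKₐ(CH₃CH₂OH) ≈ 16

CH₃CH₂O⁻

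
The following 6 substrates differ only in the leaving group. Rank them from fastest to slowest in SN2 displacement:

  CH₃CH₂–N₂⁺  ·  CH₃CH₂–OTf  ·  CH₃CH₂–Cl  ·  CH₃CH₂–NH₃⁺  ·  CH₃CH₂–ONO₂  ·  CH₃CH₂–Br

Identical carbon frameworks mean the comparison reduces to leaving-group quality.
Leaving-group ability tracks the stability of the departed species; conjugate-acid pKₐ is the usual yardstick (lower pKₐ → better LG).
CH₃CH₂–N₂⁺ loses N₂: no meaningful conjugate acid; N₂ departs as an exceptionally stable neutral molecule
CH₃CH₂–OTf loses OTf⁻: pKₐ(CF₃SO₃H (triflic acid)) ≈ -14
CH₃CH₂–Br loses Br⁻: pKₐ(HBr) ≈ -9
CH₃CH₂–Cl loses Cl⁻: pKₐ(HCl) ≈ -7
CH₃CH₂–ONO₂ loses NO₃⁻: pKₐ(HNO₃) ≈ -1.3
CH₃CH₂–NH₃⁺ loses NH₃: pKₐ(NH₄⁺) ≈ 9.2

CH₃CH₂–N₂⁺ > CH₃CH₂–OTf > CH₃CH₂–Br > CH₃CH₂–Cl > CH₃CH₂–ONO₂ > CH₃CH₂–NH₃⁺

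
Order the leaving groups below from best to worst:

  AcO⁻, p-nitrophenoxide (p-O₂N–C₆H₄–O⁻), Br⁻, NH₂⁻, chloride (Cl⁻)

Br⁻: pKₐ(HBr) ≈ -9
chloride (Cl⁻): pKₐ(HCl) ≈ -7 — moderately weak base
AcO⁻: pKₐ(CH₃COOH) ≈ 4.8
p-nitrophenoxide (p-O₂N–C₆H₄–O⁻): pKₐ(p-nitrophenol) ≈ 7.2
NH₂⁻: pKₐ(NH₃) ≈ 38

Br⁻ > chloride (Cl⁻) > AcO⁻ > p-nitrophenoxide (p-O₂N–C₆H₄–O⁻) > NH₂⁻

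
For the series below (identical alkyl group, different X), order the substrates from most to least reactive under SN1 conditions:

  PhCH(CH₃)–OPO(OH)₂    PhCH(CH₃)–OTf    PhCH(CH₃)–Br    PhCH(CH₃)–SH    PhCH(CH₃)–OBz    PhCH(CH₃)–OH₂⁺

PhCH(CH₃)–OTf > PhCH(CH₃)–Br > PhCH(CH₃)–OH₂⁺ > PhCH(CH₃)–OPO(OH)₂ > PhCH(CH₃)–OBz > PhCH(CH₃)–SH

Identical carbon frameworks mean the comparison reduces to leaving-group quality.
Leaving-group ability tracks the stability of the departed species; conjugate-acid pKₐ is the usual yardstick (lower pKₐ → better LG).
PhCH(CH₃)–OTf loses OTf⁻: pKₐ(CF₃SO₃H (triflic acid)) ≈ -14
PhCH(CH₃)–Br loses Br⁻: pKₐ(HBr) ≈ -9
PhCH(CH₃)–OH₂⁺ loses H₂O: pKₐ(H₃O⁺) ≈ -1.7
PhCH(CH₃)–OPO(OH)₂ loses H₂PO₄⁻: pKₐ(H₃PO₄) ≈ 2.1
PhCH(CH₃)–OBz loses PhCOO⁻: pKₐ(C₆H₅COOH) ≈ 4.2
PhCH(CH₃)–SH loses HS⁻: pKₐ(H₂S) ≈ 7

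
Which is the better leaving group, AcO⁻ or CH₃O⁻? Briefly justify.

AcO⁻ is the better leaving group.
pKₐ(CH₃COOH) ≈ 4.8 versus pKₐ(CH₃OH) ≈ 15.5: AcO⁻ is the much weaker base.
Resonance-stabilised but still a weak base.

AcO⁻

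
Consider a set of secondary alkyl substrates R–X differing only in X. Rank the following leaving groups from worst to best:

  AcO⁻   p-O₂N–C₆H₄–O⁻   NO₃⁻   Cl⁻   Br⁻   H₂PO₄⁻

Br⁻: pKₐ(HBr) ≈ -9
Cl⁻: pKₐ(HCl) ≈ -7
NO₃⁻: pKₐ(HNO₃) ≈ -1.3
H₂PO₄⁻: pKₐ(H₃PO₄) ≈ 2.1
AcO⁻: pKₐ(CH₃COOH) ≈ 4.8
p-O₂N–C₆H₄–O⁻: pKₐ(p-nitrophenol) ≈ 7.2
The question asks for worst first, so the sequence is read in increasing leaving-group ability.

p-O₂N–C₆H₄–O⁻ < AcO⁻ < H₂PO₄⁻ < NO₃⁻ < Cl⁻ < Br⁻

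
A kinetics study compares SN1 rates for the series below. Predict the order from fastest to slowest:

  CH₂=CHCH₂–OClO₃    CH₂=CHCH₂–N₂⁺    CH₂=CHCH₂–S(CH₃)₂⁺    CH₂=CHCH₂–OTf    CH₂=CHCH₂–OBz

CH₂=CHCH₂–N₂⁺ > CH₂=CHCH₂–OTf > CH₂=CHCH₂–OClO₃ > CH₂=CHCH₂–S(CH₃)₂⁺ > CH₂=CHCH₂–OBz

Same R in every case — rank the leaving groups.
The more stable X⁻ (or X) is on its own — i.e. the weaker a base it is — the better a leaving group it makes.
CH₂=CHCH₂–N₂⁺ loses N₂: no meaningful conjugate acid; N₂ departs as an exceptionally stable neutral molecule
CH₂=CHCH₂–OTf loses OTf⁻: pKₐ(CF₃SO₃H (triflic acid)) ≈ -14
CH₂=CHCH₂–OClO₃ loses ClO₄⁻: pKₐ(HClO₄) ≈ -10
CH₂=CHCH₂–S(CH₃)₂⁺ loses SR'₂: pKₐ(R'₂SH⁺) ≈ -7
CH₂=CHCH₂–OBz loses PhCOO⁻: pKₐ(C₆H₅COOH) ≈ 4.2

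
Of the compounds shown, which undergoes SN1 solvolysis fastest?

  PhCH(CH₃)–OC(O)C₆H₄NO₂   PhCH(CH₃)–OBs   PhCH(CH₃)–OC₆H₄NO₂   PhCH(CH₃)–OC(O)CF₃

PhCH(CH₃)–OBs

With the same alkyl group throughout, only the leaving group differentiates the rates.
A good leaving group is a weak base: the lower the pKₐ of its conjugate acid, the more readily it departs.
PhCH(CH₃)–OBs loses OBs⁻: pKₐ(p-BrC₆H₄SO₃H) ≈ -2.8
PhCH(CH₃)–OC(O)CF₃ loses CF₃COO⁻: pKₐ(CF₃COOH) ≈ 0.2
PhCH(CH₃)–OC(O)C₆H₄NO₂ loses p-O₂N–C₆H₄–COO⁻: pKₐ(p-nitrobenzoic acid) ≈ 3.4
PhCH(CH₃)–OC₆H₄NO₂ loses p-O₂N–C₆H₄–O⁻: pKₐ(p-nitrophenol) ≈ 7.2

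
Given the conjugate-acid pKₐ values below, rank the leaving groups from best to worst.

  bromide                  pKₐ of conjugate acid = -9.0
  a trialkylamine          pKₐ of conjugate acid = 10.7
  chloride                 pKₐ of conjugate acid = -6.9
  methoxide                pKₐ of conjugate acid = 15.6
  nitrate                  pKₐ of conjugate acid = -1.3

Lower conjugate-acid pKₐ ⇒ weaker base ⇒ better leaving group.
Sorting by the given values: bromide (-9.0), chloride (-6.9), nitrate (-1.3), a trialkylamine (10.7), methoxide (15.6).

bromide > chloride > nitrate > a trialkylamine > methoxide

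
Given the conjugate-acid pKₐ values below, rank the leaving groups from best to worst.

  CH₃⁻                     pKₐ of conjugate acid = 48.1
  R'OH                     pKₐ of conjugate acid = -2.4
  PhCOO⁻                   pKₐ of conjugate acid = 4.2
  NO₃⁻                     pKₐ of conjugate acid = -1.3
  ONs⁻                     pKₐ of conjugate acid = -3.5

Lower conjugate-acid pKₐ ⇒ weaker base ⇒ better leaving group.
Sorting by the given values: ONs⁻ (-3.5), R'OH (-2.4), NO₃⁻ (-1.3), PhCOO⁻ (4.2), CH₃⁻ (48.1).

ONs⁻ > R'OH > NO₃⁻ > PhCOO⁻ > CH₃⁻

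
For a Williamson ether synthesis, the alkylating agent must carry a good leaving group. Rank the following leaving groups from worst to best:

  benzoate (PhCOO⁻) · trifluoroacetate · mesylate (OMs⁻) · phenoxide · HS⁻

phenoxide < HS⁻ < benzoate (PhCOO⁻) < trifluoroacetate < mesylate (OMs⁻)

mesylate (OMs⁻): pKₐ(CH₃SO₃H (MsOH)) ≈ -1.9
trifluoroacetate: pKₐ(CF₃COOH) ≈ 0.2
benzoate (PhCOO⁻): pKₐ(C₆H₅COOH) ≈ 4.2
HS⁻: pKₐ(H₂S) ≈ 7
phenoxide: pKₐ(C₆H₅OH (phenol)) ≈ 10
Listed from poorest to best leaving group as asked.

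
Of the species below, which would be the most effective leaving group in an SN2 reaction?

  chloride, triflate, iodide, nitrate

triflate

Rank by basicity of the departing species: weakest base leaves most easily.
triflate: pKₐ(CF₃SO₃H (triflic acid)) ≈ -14
iodide: pKₐ(HI) ≈ -10
chloride: pKₐ(HCl) ≈ -7
nitrate: pKₐ(HNO₃) ≈ -1.3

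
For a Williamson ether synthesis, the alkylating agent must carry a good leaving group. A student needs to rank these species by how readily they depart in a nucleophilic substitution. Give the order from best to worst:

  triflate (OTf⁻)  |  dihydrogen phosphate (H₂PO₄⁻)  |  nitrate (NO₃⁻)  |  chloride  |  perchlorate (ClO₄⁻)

The more stable X⁻ (or X) is on its own — i.e. the weaker a base it is — the better a leaving group it makes.
triflate (OTf⁻): pKₐ(CF₃SO₃H (triflic acid)) ≈ -14 — charge spread over three oxygens and a CF₃ group; the premier leaving group in synthesis
perchlorate (ClO₄⁻): pKₐ(HClO₄) ≈ -10
chloride: pKₐ(HCl) ≈ -7 — moderately weak base
nitrate (NO₃⁻): pKₐ(HNO₃) ≈ -1.3 — resonance-delocalised over three oxygens
dihydrogen phosphate (H₂PO₄⁻): pKₐ(H₃PO₄) ≈ 2.1

triflate (OTf⁻) > perchlorate (ClO₄⁻) > chloride > nitrate (NO₃⁻) > dihydrogen phosphate (H₂PO₄⁻)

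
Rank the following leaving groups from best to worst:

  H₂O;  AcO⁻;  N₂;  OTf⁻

Rank by basicity of the departing species: weakest base leaves most easily.
N₂: no meaningful conjugate acid; N₂ departs as an exceptionally stable neutral molecule
OTf⁻: pKₐ(CF₃SO₃H (triflic acid)) ≈ -14 — charge spread over three oxygens and a CF₃ group; the premier leaving group in synthesis
H₂O: pKₐ(H₃O⁺) ≈ -1.7
AcO⁻: pKₐ(CH₃COOH) ≈ 4.8 — resonance-stabilised but still a weak base

N₂ > OTf⁻ > H₂O > AcO⁻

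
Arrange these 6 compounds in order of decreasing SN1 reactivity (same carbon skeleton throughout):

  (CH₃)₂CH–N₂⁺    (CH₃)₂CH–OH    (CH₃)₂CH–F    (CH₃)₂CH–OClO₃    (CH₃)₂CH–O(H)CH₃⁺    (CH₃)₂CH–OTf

Same R in every case — rank the leaving groups.
A good leaving group is a weak base: the lower the pKₐ of its conjugate acid, the more readily it departs.
(CH₃)₂CH–N₂⁺ loses N₂: no meaningful conjugate acid; N₂ departs as an exceptionally stable neutral molecule
(CH₃)₂CH–OTf loses OTf⁻: pKₐ(CF₃SO₃H (triflic acid)) ≈ -14
(CH₃)₂CH–OClO₃ loses ClO₄⁻: pKₐ(HClO₄) ≈ -10
(CH₃)₂CH–O(H)CH₃⁺ loses R'OH: pKₐ(R'OH₂⁺) ≈ -2.4
(CH₃)₂CH–F loses F⁻: pKₐ(HF) ≈ 3.2
(CH₃)₂CH–OH loses OH⁻: pKₐ(H₂O) ≈ 15.7

(CH₃)₂CH–N₂⁺ > (CH₃)₂CH–OTf > (CH₃)₂CH–OClO₃ > (CH₃)₂CH–O(H)CH₃⁺ > (CH₃)₂CH–F > (CH₃)₂CH–OH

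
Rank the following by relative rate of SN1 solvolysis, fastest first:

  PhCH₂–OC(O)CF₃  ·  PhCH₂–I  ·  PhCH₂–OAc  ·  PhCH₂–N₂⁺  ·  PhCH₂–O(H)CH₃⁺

PhCH₂–N₂⁺ > PhCH₂–I > PhCH₂–O(H)CH₃⁺ > PhCH₂–OC(O)CF₃ > PhCH₂–OAc

Identical carbon frameworks mean the comparison reduces to leaving-group quality.
Rank by basicity of the departing species: weakest base leaves most easily.
PhCH₂–N₂⁺ loses N₂: no meaningful conjugate acid; N₂ departs as an exceptionally stable neutral molecule
PhCH₂–I loses I⁻: pKₐ(HI) ≈ -10
PhCH₂–O(H)CH₃⁺ loses R'OH: pKₐ(R'OH₂⁺) ≈ -2.4
PhCH₂–OC(O)CF₃ loses CF₃COO⁻: pKₐ(CF₃COOH) ≈ 0.2
PhCH₂–OAc loses AcO⁻: pKₐ(CH₃COOH) ≈ 4.8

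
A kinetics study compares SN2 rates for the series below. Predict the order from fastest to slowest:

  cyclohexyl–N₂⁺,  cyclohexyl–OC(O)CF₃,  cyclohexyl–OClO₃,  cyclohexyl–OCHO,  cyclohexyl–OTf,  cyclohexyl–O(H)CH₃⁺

cyclohexyl–N₂⁺ > cyclohexyl–OTf > cyclohexyl–OClO₃ > cyclohexyl–O(H)CH₃⁺ > cyclohexyl–OC(O)CF₃ > cyclohexyl–OCHO

The skeletons are identical, so relative rate is governed entirely by leaving-group ability.
The more stable X⁻ (or X) is on its own — i.e. the weaker a base it is — the better a leaving group it makes.
cyclohexyl–N₂⁺ loses N₂: no meaningful conjugate acid; N₂ departs as an exceptionally stable neutral molecule
cyclohexyl–OTf loses OTf⁻: pKₐ(CF₃SO₃H (triflic acid)) ≈ -14
cyclohexyl–OClO₃ loses ClO₄⁻: pKₐ(HClO₄) ≈ -10
cyclohexyl–O(H)CH₃⁺ loses R'OH: pKₐ(R'OH₂⁺) ≈ -2.4
cyclohexyl–OC(O)CF₃ loses CF₃COO⁻: pKₐ(CF₃COOH) ≈ 0.2
cyclohexyl–OCHO loses HCOO⁻: pKₐ(HCOOH) ≈ 3.8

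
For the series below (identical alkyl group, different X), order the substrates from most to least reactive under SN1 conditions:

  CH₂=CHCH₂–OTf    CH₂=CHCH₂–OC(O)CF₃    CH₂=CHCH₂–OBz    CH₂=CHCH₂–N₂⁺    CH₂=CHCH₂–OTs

CH₂=CHCH₂–N₂⁺ > CH₂=CHCH₂–OTf > CH₂=CHCH₂–OTs > CH₂=CHCH₂–OC(O)CF₃ > CH₂=CHCH₂–OBz

The skeletons are identical, so relative rate is governed entirely by leaving-group ability.
The more stable X⁻ (or X) is on its own — i.e. the weaker a base it is — the better a leaving group it makes.
CH₂=CHCH₂–N₂⁺ loses N₂: no meaningful conjugate acid; N₂ departs as an exceptionally stable neutral molecule
CH₂=CHCH₂–OTf loses OTf⁻: pKₐ(CF₃SO₃H (triflic acid)) ≈ -14
CH₂=CHCH₂–OTs loses OTs⁻: pKₐ(p-CH₃C₆H₄SO₃H (TsOH)) ≈ -2.8
CH₂=CHCH₂–OC(O)CF₃ loses CF₃COO⁻: pKₐ(CF₃COOH) ≈ 0.2
CH₂=CHCH₂–OBz loses PhCOO⁻: pKₐ(C₆H₅COOH) ≈ 4.2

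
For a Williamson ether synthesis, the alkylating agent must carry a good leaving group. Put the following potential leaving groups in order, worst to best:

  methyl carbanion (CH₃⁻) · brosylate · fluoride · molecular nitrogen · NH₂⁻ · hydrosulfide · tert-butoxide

A good leaving group is a weak base: the lower the pKₐ of its conjugate acid, the more readily it departs.
molecular nitrogen: no meaningful conjugate acid; N₂ departs as an exceptionally stable neutral molecule
brosylate: pKₐ(p-BrC₆H₄SO₃H) ≈ -2.8
fluoride: pKₐ(HF) ≈ 3.2 — small and strongly basic; the poor halide leaving group
hydrosulfide: pKₐ(H₂S) ≈ 7 — larger and more polarisable than the oxygen analogue
tert-butoxide: pKₐ(t-BuOH) ≈ 18 — bulky, strongly basic alkoxide
NH₂⁻: pKₐ(NH₃) ≈ 38 — extremely strong base; never a leaving group
methyl carbanion (CH₃⁻): pKₐ(CH₄) ≈ 48
Listed from poorest to best leaving group as asked.

methyl carbanion (CH₃⁻) < NH₂⁻ < tert-butoxide < hydrosulfide < fluoride < brosylate < molecular nitrogen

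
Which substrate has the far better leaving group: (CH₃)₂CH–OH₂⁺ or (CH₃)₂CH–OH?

(CH₃)₂CH–OH₂⁺

From (CH₃)₂CH–OH the departing group would be OH⁻ (pKₐ(H₂O) ≈ 15.7). Strong base; essentially never leaves without prior activation.
From (CH₃)₂CH–OH₂⁺ the leaving group is H₂O (pKₐ(H₃O⁺) ≈ -1.7). Neutral; leaves from a protonated alcohol (R–OH₂⁺).
(In practice (CH₃)₂CH–OH₂⁺ is made from (CH₃)₂CH–OH by protonation with strong acid, converting the leaving group from hydroxide to neutral water.)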